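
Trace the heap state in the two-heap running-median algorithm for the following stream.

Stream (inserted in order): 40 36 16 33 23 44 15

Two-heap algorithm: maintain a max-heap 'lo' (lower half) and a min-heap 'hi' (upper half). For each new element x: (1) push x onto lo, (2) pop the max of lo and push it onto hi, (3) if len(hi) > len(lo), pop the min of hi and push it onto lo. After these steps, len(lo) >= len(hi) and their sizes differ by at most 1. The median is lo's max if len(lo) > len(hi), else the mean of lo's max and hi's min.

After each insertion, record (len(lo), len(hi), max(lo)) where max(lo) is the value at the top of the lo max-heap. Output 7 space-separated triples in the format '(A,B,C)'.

Answer: (1,0,40) (1,1,36) (2,1,36) (2,2,33) (3,2,33) (3,3,33) (4,3,33)

Derivation:
Step 1: insert 40 -> lo=[40] hi=[] -> (len(lo)=1, len(hi)=0, max(lo)=40)
Step 2: insert 36 -> lo=[36] hi=[40] -> (len(lo)=1, len(hi)=1, max(lo)=36)
Step 3: insert 16 -> lo=[16, 36] hi=[40] -> (len(lo)=2, len(hi)=1, max(lo)=36)
Step 4: insert 33 -> lo=[16, 33] hi=[36, 40] -> (len(lo)=2, len(hi)=2, max(lo)=33)
Step 5: insert 23 -> lo=[16, 23, 33] hi=[36, 40] -> (len(lo)=3, len(hi)=2, max(lo)=33)
Step 6: insert 44 -> lo=[16, 23, 33] hi=[36, 40, 44] -> (len(lo)=3, len(hi)=3, max(lo)=33)
Step 7: insert 15 -> lo=[15, 16, 23, 33] hi=[36, 40, 44] -> (len(lo)=4, len(hi)=3, max(lo)=33)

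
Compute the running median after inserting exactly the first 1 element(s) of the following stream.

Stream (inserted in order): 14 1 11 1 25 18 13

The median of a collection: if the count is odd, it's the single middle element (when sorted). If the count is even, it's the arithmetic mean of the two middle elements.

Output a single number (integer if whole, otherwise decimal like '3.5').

Step 1: insert 14 -> lo=[14] (size 1, max 14) hi=[] (size 0) -> median=14

Answer: 14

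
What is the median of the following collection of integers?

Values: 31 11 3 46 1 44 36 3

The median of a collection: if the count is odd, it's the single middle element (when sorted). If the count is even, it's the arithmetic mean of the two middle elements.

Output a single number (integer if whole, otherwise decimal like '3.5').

Step 1: insert 31 -> lo=[31] (size 1, max 31) hi=[] (size 0) -> median=31
Step 2: insert 11 -> lo=[11] (size 1, max 11) hi=[31] (size 1, min 31) -> median=21
Step 3: insert 3 -> lo=[3, 11] (size 2, max 11) hi=[31] (size 1, min 31) -> median=11
Step 4: insert 46 -> lo=[3, 11] (size 2, max 11) hi=[31, 46] (size 2, min 31) -> median=21
Step 5: insert 1 -> lo=[1, 3, 11] (size 3, max 11) hi=[31, 46] (size 2, min 31) -> median=11
Step 6: insert 44 -> lo=[1, 3, 11] (size 3, max 11) hi=[31, 44, 46] (size 3, min 31) -> median=21
Step 7: insert 36 -> lo=[1, 3, 11, 31] (size 4, max 31) hi=[36, 44, 46] (size 3, min 36) -> median=31
Step 8: insert 3 -> lo=[1, 3, 3, 11] (size 4, max 11) hi=[31, 36, 44, 46] (size 4, min 31) -> median=21

Answer: 21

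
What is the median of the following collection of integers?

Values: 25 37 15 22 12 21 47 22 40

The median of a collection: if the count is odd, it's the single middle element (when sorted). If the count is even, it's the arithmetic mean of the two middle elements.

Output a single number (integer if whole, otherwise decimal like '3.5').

Step 1: insert 25 -> lo=[25] (size 1, max 25) hi=[] (size 0) -> median=25
Step 2: insert 37 -> lo=[25] (size 1, max 25) hi=[37] (size 1, min 37) -> median=31
Step 3: insert 15 -> lo=[15, 25] (size 2, max 25) hi=[37] (size 1, min 37) -> median=25
Step 4: insert 22 -> lo=[15, 22] (size 2, max 22) hi=[25, 37] (size 2, min 25) -> median=23.5
Step 5: insert 12 -> lo=[12, 15, 22] (size 3, max 22) hi=[25, 37] (size 2, min 25) -> median=22
Step 6: insert 21 -> lo=[12, 15, 21] (size 3, max 21) hi=[22, 25, 37] (size 3, min 22) -> median=21.5
Step 7: insert 47 -> lo=[12, 15, 21, 22] (size 4, max 22) hi=[25, 37, 47] (size 3, min 25) -> median=22
Step 8: insert 22 -> lo=[12, 15, 21, 22] (size 4, max 22) hi=[22, 25, 37, 47] (size 4, min 22) -> median=22
Step 9: insert 40 -> lo=[12, 15, 21, 22, 22] (size 5, max 22) hi=[25, 37, 40, 47] (size 4, min 25) -> median=22

Answer: 22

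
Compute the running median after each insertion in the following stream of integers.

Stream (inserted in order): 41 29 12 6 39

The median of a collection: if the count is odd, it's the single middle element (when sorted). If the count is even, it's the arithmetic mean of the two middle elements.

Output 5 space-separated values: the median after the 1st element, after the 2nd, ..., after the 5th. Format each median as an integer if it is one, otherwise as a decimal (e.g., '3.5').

Answer: 41 35 29 20.5 29

Derivation:
Step 1: insert 41 -> lo=[41] (size 1, max 41) hi=[] (size 0) -> median=41
Step 2: insert 29 -> lo=[29] (size 1, max 29) hi=[41] (size 1, min 41) -> median=35
Step 3: insert 12 -> lo=[12, 29] (size 2, max 29) hi=[41] (size 1, min 41) -> median=29
Step 4: insert 6 -> lo=[6, 12] (size 2, max 12) hi=[29, 41] (size 2, min 29) -> median=20.5
Step 5: insert 39 -> lo=[6, 12, 29] (size 3, max 29) hi=[39, 41] (size 2, min 39) -> median=29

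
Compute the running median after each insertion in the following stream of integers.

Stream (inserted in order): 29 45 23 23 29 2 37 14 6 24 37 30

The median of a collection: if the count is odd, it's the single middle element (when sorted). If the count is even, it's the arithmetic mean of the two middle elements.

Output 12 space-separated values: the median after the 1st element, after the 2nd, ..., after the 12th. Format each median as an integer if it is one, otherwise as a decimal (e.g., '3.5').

Step 1: insert 29 -> lo=[29] (size 1, max 29) hi=[] (size 0) -> median=29
Step 2: insert 45 -> lo=[29] (size 1, max 29) hi=[45] (size 1, min 45) -> median=37
Step 3: insert 23 -> lo=[23, 29] (size 2, max 29) hi=[45] (size 1, min 45) -> median=29
Step 4: insert 23 -> lo=[23, 23] (size 2, max 23) hi=[29, 45] (size 2, min 29) -> median=26
Step 5: insert 29 -> lo=[23, 23, 29] (size 3, max 29) hi=[29, 45] (size 2, min 29) -> median=29
Step 6: insert 2 -> lo=[2, 23, 23] (size 3, max 23) hi=[29, 29, 45] (size 3, min 29) -> median=26
Step 7: insert 37 -> lo=[2, 23, 23, 29] (size 4, max 29) hi=[29, 37, 45] (size 3, min 29) -> median=29
Step 8: insert 14 -> lo=[2, 14, 23, 23] (size 4, max 23) hi=[29, 29, 37, 45] (size 4, min 29) -> median=26
Step 9: insert 6 -> lo=[2, 6, 14, 23, 23] (size 5, max 23) hi=[29, 29, 37, 45] (size 4, min 29) -> median=23
Step 10: insert 24 -> lo=[2, 6, 14, 23, 23] (size 5, max 23) hi=[24, 29, 29, 37, 45] (size 5, min 24) -> median=23.5
Step 11: insert 37 -> lo=[2, 6, 14, 23, 23, 24] (size 6, max 24) hi=[29, 29, 37, 37, 45] (size 5, min 29) -> median=24
Step 12: insert 30 -> lo=[2, 6, 14, 23, 23, 24] (size 6, max 24) hi=[29, 29, 30, 37, 37, 45] (size 6, min 29) -> median=26.5

Answer: 29 37 29 26 29 26 29 26 23 23.5 24 26.5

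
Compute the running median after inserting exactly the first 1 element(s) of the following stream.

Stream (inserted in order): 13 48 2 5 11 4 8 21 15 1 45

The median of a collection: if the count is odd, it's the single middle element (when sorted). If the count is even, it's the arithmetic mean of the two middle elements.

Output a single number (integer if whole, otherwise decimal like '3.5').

Step 1: insert 13 -> lo=[13] (size 1, max 13) hi=[] (size 0) -> median=13

Answer: 13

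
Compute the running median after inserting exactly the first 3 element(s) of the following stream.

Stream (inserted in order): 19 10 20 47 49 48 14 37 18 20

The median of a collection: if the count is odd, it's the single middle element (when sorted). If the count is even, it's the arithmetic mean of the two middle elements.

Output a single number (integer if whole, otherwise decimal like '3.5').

Answer: 19

Derivation:
Step 1: insert 19 -> lo=[19] (size 1, max 19) hi=[] (size 0) -> median=19
Step 2: insert 10 -> lo=[10] (size 1, max 10) hi=[19] (size 1, min 19) -> median=14.5
Step 3: insert 20 -> lo=[10, 19] (size 2, max 19) hi=[20] (size 1, min 20) -> median=19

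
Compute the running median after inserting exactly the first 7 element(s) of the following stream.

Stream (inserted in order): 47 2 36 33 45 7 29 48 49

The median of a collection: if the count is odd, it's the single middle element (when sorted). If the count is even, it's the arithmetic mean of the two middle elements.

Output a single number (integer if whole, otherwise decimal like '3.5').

Step 1: insert 47 -> lo=[47] (size 1, max 47) hi=[] (size 0) -> median=47
Step 2: insert 2 -> lo=[2] (size 1, max 2) hi=[47] (size 1, min 47) -> median=24.5
Step 3: insert 36 -> lo=[2, 36] (size 2, max 36) hi=[47] (size 1, min 47) -> median=36
Step 4: insert 33 -> lo=[2, 33] (size 2, max 33) hi=[36, 47] (size 2, min 36) -> median=34.5
Step 5: insert 45 -> lo=[2, 33, 36] (size 3, max 36) hi=[45, 47] (size 2, min 45) -> median=36
Step 6: insert 7 -> lo=[2, 7, 33] (size 3, max 33) hi=[36, 45, 47] (size 3, min 36) -> median=34.5
Step 7: insert 29 -> lo=[2, 7, 29, 33] (size 4, max 33) hi=[36, 45, 47] (size 3, min 36) -> median=33

Answer: 33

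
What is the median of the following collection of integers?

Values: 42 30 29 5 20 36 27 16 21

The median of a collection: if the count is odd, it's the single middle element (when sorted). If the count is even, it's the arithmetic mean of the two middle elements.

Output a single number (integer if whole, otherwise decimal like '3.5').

Step 1: insert 42 -> lo=[42] (size 1, max 42) hi=[] (size 0) -> median=42
Step 2: insert 30 -> lo=[30] (size 1, max 30) hi=[42] (size 1, min 42) -> median=36
Step 3: insert 29 -> lo=[29, 30] (size 2, max 30) hi=[42] (size 1, min 42) -> median=30
Step 4: insert 5 -> lo=[5, 29] (size 2, max 29) hi=[30, 42] (size 2, min 30) -> median=29.5
Step 5: insert 20 -> lo=[5, 20, 29] (size 3, max 29) hi=[30, 42] (size 2, min 30) -> median=29
Step 6: insert 36 -> lo=[5, 20, 29] (size 3, max 29) hi=[30, 36, 42] (size 3, min 30) -> median=29.5
Step 7: insert 27 -> lo=[5, 20, 27, 29] (size 4, max 29) hi=[30, 36, 42] (size 3, min 30) -> median=29
Step 8: insert 16 -> lo=[5, 16, 20, 27] (size 4, max 27) hi=[29, 30, 36, 42] (size 4, min 29) -> median=28
Step 9: insert 21 -> lo=[5, 16, 20, 21, 27] (size 5, max 27) hi=[29, 30, 36, 42] (size 4, min 29) -> median=27

Answer: 27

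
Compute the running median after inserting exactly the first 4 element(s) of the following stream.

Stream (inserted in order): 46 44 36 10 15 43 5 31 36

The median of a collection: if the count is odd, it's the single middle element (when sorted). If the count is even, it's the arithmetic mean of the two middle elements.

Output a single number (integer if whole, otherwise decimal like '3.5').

Answer: 40

Derivation:
Step 1: insert 46 -> lo=[46] (size 1, max 46) hi=[] (size 0) -> median=46
Step 2: insert 44 -> lo=[44] (size 1, max 44) hi=[46] (size 1, min 46) -> median=45
Step 3: insert 36 -> lo=[36, 44] (size 2, max 44) hi=[46] (size 1, min 46) -> median=44
Step 4: insert 10 -> lo=[10, 36] (size 2, max 36) hi=[44, 46] (size 2, min 44) -> median=40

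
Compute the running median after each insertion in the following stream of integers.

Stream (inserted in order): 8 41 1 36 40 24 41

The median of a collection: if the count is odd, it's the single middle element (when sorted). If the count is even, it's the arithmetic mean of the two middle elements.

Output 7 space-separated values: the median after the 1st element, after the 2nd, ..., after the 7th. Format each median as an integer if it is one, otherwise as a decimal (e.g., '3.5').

Answer: 8 24.5 8 22 36 30 36

Derivation:
Step 1: insert 8 -> lo=[8] (size 1, max 8) hi=[] (size 0) -> median=8
Step 2: insert 41 -> lo=[8] (size 1, max 8) hi=[41] (size 1, min 41) -> median=24.5
Step 3: insert 1 -> lo=[1, 8] (size 2, max 8) hi=[41] (size 1, min 41) -> median=8
Step 4: insert 36 -> lo=[1, 8] (size 2, max 8) hi=[36, 41] (size 2, min 36) -> median=22
Step 5: insert 40 -> lo=[1, 8, 36] (size 3, max 36) hi=[40, 41] (size 2, min 40) -> median=36
Step 6: insert 24 -> lo=[1, 8, 24] (size 3, max 24) hi=[36, 40, 41] (size 3, min 36) -> median=30
Step 7: insert 41 -> lo=[1, 8, 24, 36] (size 4, max 36) hi=[40, 41, 41] (size 3, min 40) -> median=36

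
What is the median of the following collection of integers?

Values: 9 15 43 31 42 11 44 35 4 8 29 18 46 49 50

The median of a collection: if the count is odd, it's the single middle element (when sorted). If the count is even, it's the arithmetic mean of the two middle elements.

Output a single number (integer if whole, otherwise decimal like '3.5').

Answer: 31

Derivation:
Step 1: insert 9 -> lo=[9] (size 1, max 9) hi=[] (size 0) -> median=9
Step 2: insert 15 -> lo=[9] (size 1, max 9) hi=[15] (size 1, min 15) -> median=12
Step 3: insert 43 -> lo=[9, 15] (size 2, max 15) hi=[43] (size 1, min 43) -> median=15
Step 4: insert 31 -> lo=[9, 15] (size 2, max 15) hi=[31, 43] (size 2, min 31) -> median=23
Step 5: insert 42 -> lo=[9, 15, 31] (size 3, max 31) hi=[42, 43] (size 2, min 42) -> median=31
Step 6: insert 11 -> lo=[9, 11, 15] (size 3, max 15) hi=[31, 42, 43] (size 3, min 31) -> median=23
Step 7: insert 44 -> lo=[9, 11, 15, 31] (size 4, max 31) hi=[42, 43, 44] (size 3, min 42) -> median=31
Step 8: insert 35 -> lo=[9, 11, 15, 31] (size 4, max 31) hi=[35, 42, 43, 44] (size 4, min 35) -> median=33
Step 9: insert 4 -> lo=[4, 9, 11, 15, 31] (size 5, max 31) hi=[35, 42, 43, 44] (size 4, min 35) -> median=31
Step 10: insert 8 -> lo=[4, 8, 9, 11, 15] (size 5, max 15) hi=[31, 35, 42, 43, 44] (size 5, min 31) -> median=23
Step 11: insert 29 -> lo=[4, 8, 9, 11, 15, 29] (size 6, max 29) hi=[31, 35, 42, 43, 44] (size 5, min 31) -> median=29
Step 12: insert 18 -> lo=[4, 8, 9, 11, 15, 18] (size 6, max 18) hi=[29, 31, 35, 42, 43, 44] (size 6, min 29) -> median=23.5
Step 13: insert 46 -> lo=[4, 8, 9, 11, 15, 18, 29] (size 7, max 29) hi=[31, 35, 42, 43, 44, 46] (size 6, min 31) -> median=29
Step 14: insert 49 -> lo=[4, 8, 9, 11, 15, 18, 29] (size 7, max 29) hi=[31, 35, 42, 43, 44, 46, 49] (size 7, min 31) -> median=30
Step 15: insert 50 -> lo=[4, 8, 9, 11, 15, 18, 29, 31] (size 8, max 31) hi=[35, 42, 43, 44, 46, 49, 50] (size 7, min 35) -> median=31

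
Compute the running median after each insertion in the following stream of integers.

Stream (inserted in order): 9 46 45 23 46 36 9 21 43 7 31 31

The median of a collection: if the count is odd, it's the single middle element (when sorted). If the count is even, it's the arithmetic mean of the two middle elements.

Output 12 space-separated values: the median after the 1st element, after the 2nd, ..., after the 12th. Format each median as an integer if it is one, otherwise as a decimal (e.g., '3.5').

Answer: 9 27.5 45 34 45 40.5 36 29.5 36 29.5 31 31

Derivation:
Step 1: insert 9 -> lo=[9] (size 1, max 9) hi=[] (size 0) -> median=9
Step 2: insert 46 -> lo=[9] (size 1, max 9) hi=[46] (size 1, min 46) -> median=27.5
Step 3: insert 45 -> lo=[9, 45] (size 2, max 45) hi=[46] (size 1, min 46) -> median=45
Step 4: insert 23 -> lo=[9, 23] (size 2, max 23) hi=[45, 46] (size 2, min 45) -> median=34
Step 5: insert 46 -> lo=[9, 23, 45] (size 3, max 45) hi=[46, 46] (size 2, min 46) -> median=45
Step 6: insert 36 -> lo=[9, 23, 36] (size 3, max 36) hi=[45, 46, 46] (size 3, min 45) -> median=40.5
Step 7: insert 9 -> lo=[9, 9, 23, 36] (size 4, max 36) hi=[45, 46, 46] (size 3, min 45) -> median=36
Step 8: insert 21 -> lo=[9, 9, 21, 23] (size 4, max 23) hi=[36, 45, 46, 46] (size 4, min 36) -> median=29.5
Step 9: insert 43 -> lo=[9, 9, 21, 23, 36] (size 5, max 36) hi=[43, 45, 46, 46] (size 4, min 43) -> median=36
Step 10: insert 7 -> lo=[7, 9, 9, 21, 23] (size 5, max 23) hi=[36, 43, 45, 46, 46] (size 5, min 36) -> median=29.5
Step 11: insert 31 -> lo=[7, 9, 9, 21, 23, 31] (size 6, max 31) hi=[36, 43, 45, 46, 46] (size 5, min 36) -> median=31
Step 12: insert 31 -> lo=[7, 9, 9, 21, 23, 31] (size 6, max 31) hi=[31, 36, 43, 45, 46, 46] (size 6, min 31) -> median=31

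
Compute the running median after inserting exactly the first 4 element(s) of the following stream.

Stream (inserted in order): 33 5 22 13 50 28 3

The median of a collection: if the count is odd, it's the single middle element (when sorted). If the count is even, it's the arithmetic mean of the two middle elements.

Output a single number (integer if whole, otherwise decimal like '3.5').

Step 1: insert 33 -> lo=[33] (size 1, max 33) hi=[] (size 0) -> median=33
Step 2: insert 5 -> lo=[5] (size 1, max 5) hi=[33] (size 1, min 33) -> median=19
Step 3: insert 22 -> lo=[5, 22] (size 2, max 22) hi=[33] (size 1, min 33) -> median=22
Step 4: insert 13 -> lo=[5, 13] (size 2, max 13) hi=[22, 33] (size 2, min 22) -> median=17.5

Answer: 17.5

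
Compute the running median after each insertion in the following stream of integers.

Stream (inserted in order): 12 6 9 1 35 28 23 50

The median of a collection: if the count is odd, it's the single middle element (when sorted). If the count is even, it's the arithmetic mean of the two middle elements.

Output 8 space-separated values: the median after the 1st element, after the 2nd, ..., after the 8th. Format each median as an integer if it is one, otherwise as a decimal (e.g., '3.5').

Answer: 12 9 9 7.5 9 10.5 12 17.5

Derivation:
Step 1: insert 12 -> lo=[12] (size 1, max 12) hi=[] (size 0) -> median=12
Step 2: insert 6 -> lo=[6] (size 1, max 6) hi=[12] (size 1, min 12) -> median=9
Step 3: insert 9 -> lo=[6, 9] (size 2, max 9) hi=[12] (size 1, min 12) -> median=9
Step 4: insert 1 -> lo=[1, 6] (size 2, max 6) hi=[9, 12] (size 2, min 9) -> median=7.5
Step 5: insert 35 -> lo=[1, 6, 9] (size 3, max 9) hi=[12, 35] (size 2, min 12) -> median=9
Step 6: insert 28 -> lo=[1, 6, 9] (size 3, max 9) hi=[12, 28, 35] (size 3, min 12) -> median=10.5
Step 7: insert 23 -> lo=[1, 6, 9, 12] (size 4, max 12) hi=[23, 28, 35] (size 3, min 23) -> median=12
Step 8: insert 50 -> lo=[1, 6, 9, 12] (size 4, max 12) hi=[23, 28, 35, 50] (size 4, min 23) -> median=17.5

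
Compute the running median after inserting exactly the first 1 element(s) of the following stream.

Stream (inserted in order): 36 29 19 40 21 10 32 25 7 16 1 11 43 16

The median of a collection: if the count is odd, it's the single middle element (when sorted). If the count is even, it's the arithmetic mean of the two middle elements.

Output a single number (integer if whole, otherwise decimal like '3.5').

Answer: 36

Derivation:
Step 1: insert 36 -> lo=[36] (size 1, max 36) hi=[] (size 0) -> median=36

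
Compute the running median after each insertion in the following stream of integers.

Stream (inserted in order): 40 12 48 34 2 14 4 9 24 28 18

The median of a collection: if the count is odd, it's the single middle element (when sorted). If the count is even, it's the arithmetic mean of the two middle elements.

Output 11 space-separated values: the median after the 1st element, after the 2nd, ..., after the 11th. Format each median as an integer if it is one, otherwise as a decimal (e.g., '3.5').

Step 1: insert 40 -> lo=[40] (size 1, max 40) hi=[] (size 0) -> median=40
Step 2: insert 12 -> lo=[12] (size 1, max 12) hi=[40] (size 1, min 40) -> median=26
Step 3: insert 48 -> lo=[12, 40] (size 2, max 40) hi=[48] (size 1, min 48) -> median=40
Step 4: insert 34 -> lo=[12, 34] (size 2, max 34) hi=[40, 48] (size 2, min 40) -> median=37
Step 5: insert 2 -> lo=[2, 12, 34] (size 3, max 34) hi=[40, 48] (size 2, min 40) -> median=34
Step 6: insert 14 -> lo=[2, 12, 14] (size 3, max 14) hi=[34, 40, 48] (size 3, min 34) -> median=24
Step 7: insert 4 -> lo=[2, 4, 12, 14] (size 4, max 14) hi=[34, 40, 48] (size 3, min 34) -> median=14
Step 8: insert 9 -> lo=[2, 4, 9, 12] (size 4, max 12) hi=[14, 34, 40, 48] (size 4, min 14) -> median=13
Step 9: insert 24 -> lo=[2, 4, 9, 12, 14] (size 5, max 14) hi=[24, 34, 40, 48] (size 4, min 24) -> median=14
Step 10: insert 28 -> lo=[2, 4, 9, 12, 14] (size 5, max 14) hi=[24, 28, 34, 40, 48] (size 5, min 24) -> median=19
Step 11: insert 18 -> lo=[2, 4, 9, 12, 14, 18] (size 6, max 18) hi=[24, 28, 34, 40, 48] (size 5, min 24) -> median=18

Answer: 40 26 40 37 34 24 14 13 14 19 18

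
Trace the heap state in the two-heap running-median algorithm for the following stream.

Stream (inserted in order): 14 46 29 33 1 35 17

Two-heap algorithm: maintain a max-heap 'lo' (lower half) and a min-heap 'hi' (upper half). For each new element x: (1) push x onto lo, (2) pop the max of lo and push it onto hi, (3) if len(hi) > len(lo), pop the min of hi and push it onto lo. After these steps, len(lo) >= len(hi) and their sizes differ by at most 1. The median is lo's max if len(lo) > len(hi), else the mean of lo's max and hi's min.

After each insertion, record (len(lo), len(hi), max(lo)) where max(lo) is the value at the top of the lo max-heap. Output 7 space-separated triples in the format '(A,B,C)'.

Step 1: insert 14 -> lo=[14] hi=[] -> (len(lo)=1, len(hi)=0, max(lo)=14)
Step 2: insert 46 -> lo=[14] hi=[46] -> (len(lo)=1, len(hi)=1, max(lo)=14)
Step 3: insert 29 -> lo=[14, 29] hi=[46] -> (len(lo)=2, len(hi)=1, max(lo)=29)
Step 4: insert 33 -> lo=[14, 29] hi=[33, 46] -> (len(lo)=2, len(hi)=2, max(lo)=29)
Step 5: insert 1 -> lo=[1, 14, 29] hi=[33, 46] -> (len(lo)=3, len(hi)=2, max(lo)=29)
Step 6: insert 35 -> lo=[1, 14, 29] hi=[33, 35, 46] -> (len(lo)=3, len(hi)=3, max(lo)=29)
Step 7: insert 17 -> lo=[1, 14, 17, 29] hi=[33, 35, 46] -> (len(lo)=4, len(hi)=3, max(lo)=29)

Answer: (1,0,14) (1,1,14) (2,1,29) (2,2,29) (3,2,29) (3,3,29) (4,3,29)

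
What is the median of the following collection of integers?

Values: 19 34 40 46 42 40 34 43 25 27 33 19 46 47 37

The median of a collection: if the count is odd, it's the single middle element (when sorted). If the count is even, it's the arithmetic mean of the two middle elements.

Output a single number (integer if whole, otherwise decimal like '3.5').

Answer: 37

Derivation:
Step 1: insert 19 -> lo=[19] (size 1, max 19) hi=[] (size 0) -> median=19
Step 2: insert 34 -> lo=[19] (size 1, max 19) hi=[34] (size 1, min 34) -> median=26.5
Step 3: insert 40 -> lo=[19, 34] (size 2, max 34) hi=[40] (size 1, min 40) -> median=34
Step 4: insert 46 -> lo=[19, 34] (size 2, max 34) hi=[40, 46] (size 2, min 40) -> median=37
Step 5: insert 42 -> lo=[19, 34, 40] (size 3, max 40) hi=[42, 46] (size 2, min 42) -> median=40
Step 6: insert 40 -> lo=[19, 34, 40] (size 3, max 40) hi=[40, 42, 46] (size 3, min 40) -> median=40
Step 7: insert 34 -> lo=[19, 34, 34, 40] (size 4, max 40) hi=[40, 42, 46] (size 3, min 40) -> median=40
Step 8: insert 43 -> lo=[19, 34, 34, 40] (size 4, max 40) hi=[40, 42, 43, 46] (size 4, min 40) -> median=40
Step 9: insert 25 -> lo=[19, 25, 34, 34, 40] (size 5, max 40) hi=[40, 42, 43, 46] (size 4, min 40) -> median=40
Step 10: insert 27 -> lo=[19, 25, 27, 34, 34] (size 5, max 34) hi=[40, 40, 42, 43, 46] (size 5, min 40) -> median=37
Step 11: insert 33 -> lo=[19, 25, 27, 33, 34, 34] (size 6, max 34) hi=[40, 40, 42, 43, 46] (size 5, min 40) -> median=34
Step 12: insert 19 -> lo=[19, 19, 25, 27, 33, 34] (size 6, max 34) hi=[34, 40, 40, 42, 43, 46] (size 6, min 34) -> median=34
Step 13: insert 46 -> lo=[19, 19, 25, 27, 33, 34, 34] (size 7, max 34) hi=[40, 40, 42, 43, 46, 46] (size 6, min 40) -> median=34
Step 14: insert 47 -> lo=[19, 19, 25, 27, 33, 34, 34] (size 7, max 34) hi=[40, 40, 42, 43, 46, 46, 47] (size 7, min 40) -> median=37
Step 15: insert 37 -> lo=[19, 19, 25, 27, 33, 34, 34, 37] (size 8, max 37) hi=[40, 40, 42, 43, 46, 46, 47] (size 7, min 40) -> median=37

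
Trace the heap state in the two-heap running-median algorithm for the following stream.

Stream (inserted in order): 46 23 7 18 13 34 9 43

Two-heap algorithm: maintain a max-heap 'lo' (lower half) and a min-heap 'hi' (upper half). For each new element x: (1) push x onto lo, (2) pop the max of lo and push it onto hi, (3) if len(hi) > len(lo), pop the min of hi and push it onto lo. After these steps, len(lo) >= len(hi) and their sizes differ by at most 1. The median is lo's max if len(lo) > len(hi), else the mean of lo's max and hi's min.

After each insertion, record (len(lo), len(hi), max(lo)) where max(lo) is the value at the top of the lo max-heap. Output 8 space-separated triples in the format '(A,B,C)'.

Step 1: insert 46 -> lo=[46] hi=[] -> (len(lo)=1, len(hi)=0, max(lo)=46)
Step 2: insert 23 -> lo=[23] hi=[46] -> (len(lo)=1, len(hi)=1, max(lo)=23)
Step 3: insert 7 -> lo=[7, 23] hi=[46] -> (len(lo)=2, len(hi)=1, max(lo)=23)
Step 4: insert 18 -> lo=[7, 18] hi=[23, 46] -> (len(lo)=2, len(hi)=2, max(lo)=18)
Step 5: insert 13 -> lo=[7, 13, 18] hi=[23, 46] -> (len(lo)=3, len(hi)=2, max(lo)=18)
Step 6: insert 34 -> lo=[7, 13, 18] hi=[23, 34, 46] -> (len(lo)=3, len(hi)=3, max(lo)=18)
Step 7: insert 9 -> lo=[7, 9, 13, 18] hi=[23, 34, 46] -> (len(lo)=4, len(hi)=3, max(lo)=18)
Step 8: insert 43 -> lo=[7, 9, 13, 18] hi=[23, 34, 43, 46] -> (len(lo)=4, len(hi)=4, max(lo)=18)

Answer: (1,0,46) (1,1,23) (2,1,23) (2,2,18) (3,2,18) (3,3,18) (4,3,18) (4,4,18)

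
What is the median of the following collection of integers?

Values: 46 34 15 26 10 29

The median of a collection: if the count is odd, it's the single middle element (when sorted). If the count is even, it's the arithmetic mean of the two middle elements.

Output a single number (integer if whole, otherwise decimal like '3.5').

Step 1: insert 46 -> lo=[46] (size 1, max 46) hi=[] (size 0) -> median=46
Step 2: insert 34 -> lo=[34] (size 1, max 34) hi=[46] (size 1, min 46) -> median=40
Step 3: insert 15 -> lo=[15, 34] (size 2, max 34) hi=[46] (size 1, min 46) -> median=34
Step 4: insert 26 -> lo=[15, 26] (size 2, max 26) hi=[34, 46] (size 2, min 34) -> median=30
Step 5: insert 10 -> lo=[10, 15, 26] (size 3, max 26) hi=[34, 46] (size 2, min 34) -> median=26
Step 6: insert 29 -> lo=[10, 15, 26] (size 3, max 26) hi=[29, 34, 46] (size 3, min 29) -> median=27.5

Answer: 27.5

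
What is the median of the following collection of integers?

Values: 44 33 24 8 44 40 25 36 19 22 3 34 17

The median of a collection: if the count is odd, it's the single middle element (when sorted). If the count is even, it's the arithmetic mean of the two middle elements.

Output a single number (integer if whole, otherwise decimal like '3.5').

Step 1: insert 44 -> lo=[44] (size 1, max 44) hi=[] (size 0) -> median=44
Step 2: insert 33 -> lo=[33] (size 1, max 33) hi=[44] (size 1, min 44) -> median=38.5
Step 3: insert 24 -> lo=[24, 33] (size 2, max 33) hi=[44] (size 1, min 44) -> median=33
Step 4: insert 8 -> lo=[8, 24] (size 2, max 24) hi=[33, 44] (size 2, min 33) -> median=28.5
Step 5: insert 44 -> lo=[8, 24, 33] (size 3, max 33) hi=[44, 44] (size 2, min 44) -> median=33
Step 6: insert 40 -> lo=[8, 24, 33] (size 3, max 33) hi=[40, 44, 44] (size 3, min 40) -> median=36.5
Step 7: insert 25 -> lo=[8, 24, 25, 33] (size 4, max 33) hi=[40, 44, 44] (size 3, min 40) -> median=33
Step 8: insert 36 -> lo=[8, 24, 25, 33] (size 4, max 33) hi=[36, 40, 44, 44] (size 4, min 36) -> median=34.5
Step 9: insert 19 -> lo=[8, 19, 24, 25, 33] (size 5, max 33) hi=[36, 40, 44, 44] (size 4, min 36) -> median=33
Step 10: insert 22 -> lo=[8, 19, 22, 24, 25] (size 5, max 25) hi=[33, 36, 40, 44, 44] (size 5, min 33) -> median=29
Step 11: insert 3 -> lo=[3, 8, 19, 22, 24, 25] (size 6, max 25) hi=[33, 36, 40, 44, 44] (size 5, min 33) -> median=25
Step 12: insert 34 -> lo=[3, 8, 19, 22, 24, 25] (size 6, max 25) hi=[33, 34, 36, 40, 44, 44] (size 6, min 33) -> median=29
Step 13: insert 17 -> lo=[3, 8, 17, 19, 22, 24, 25] (size 7, max 25) hi=[33, 34, 36, 40, 44, 44] (size 6, min 33) -> median=25

Answer: 25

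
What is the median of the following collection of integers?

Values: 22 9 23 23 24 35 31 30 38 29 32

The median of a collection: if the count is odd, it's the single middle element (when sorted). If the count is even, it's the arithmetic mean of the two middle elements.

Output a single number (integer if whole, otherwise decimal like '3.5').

Answer: 29

Derivation:
Step 1: insert 22 -> lo=[22] (size 1, max 22) hi=[] (size 0) -> median=22
Step 2: insert 9 -> lo=[9] (size 1, max 9) hi=[22] (size 1, min 22) -> median=15.5
Step 3: insert 23 -> lo=[9, 22] (size 2, max 22) hi=[23] (size 1, min 23) -> median=22
Step 4: insert 23 -> lo=[9, 22] (size 2, max 22) hi=[23, 23] (size 2, min 23) -> median=22.5
Step 5: insert 24 -> lo=[9, 22, 23] (size 3, max 23) hi=[23, 24] (size 2, min 23) -> median=23
Step 6: insert 35 -> lo=[9, 22, 23] (size 3, max 23) hi=[23, 24, 35] (size 3, min 23) -> median=23
Step 7: insert 31 -> lo=[9, 22, 23, 23] (size 4, max 23) hi=[24, 31, 35] (size 3, min 24) -> median=23
Step 8: insert 30 -> lo=[9, 22, 23, 23] (size 4, max 23) hi=[24, 30, 31, 35] (size 4, min 24) -> median=23.5
Step 9: insert 38 -> lo=[9, 22, 23, 23, 24] (size 5, max 24) hi=[30, 31, 35, 38] (size 4, min 30) -> median=24
Step 10: insert 29 -> lo=[9, 22, 23, 23, 24] (size 5, max 24) hi=[29, 30, 31, 35, 38] (size 5, min 29) -> median=26.5
Step 11: insert 32 -> lo=[9, 22, 23, 23, 24, 29] (size 6, max 29) hi=[30, 31, 32, 35, 38] (size 5, min 30) -> median=29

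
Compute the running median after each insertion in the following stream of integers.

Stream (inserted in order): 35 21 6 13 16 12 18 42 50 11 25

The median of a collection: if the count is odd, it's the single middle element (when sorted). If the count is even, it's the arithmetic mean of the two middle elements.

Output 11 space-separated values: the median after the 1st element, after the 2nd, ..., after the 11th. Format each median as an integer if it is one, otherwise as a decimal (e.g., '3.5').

Step 1: insert 35 -> lo=[35] (size 1, max 35) hi=[] (size 0) -> median=35
Step 2: insert 21 -> lo=[21] (size 1, max 21) hi=[35] (size 1, min 35) -> median=28
Step 3: insert 6 -> lo=[6, 21] (size 2, max 21) hi=[35] (size 1, min 35) -> median=21
Step 4: insert 13 -> lo=[6, 13] (size 2, max 13) hi=[21, 35] (size 2, min 21) -> median=17
Step 5: insert 16 -> lo=[6, 13, 16] (size 3, max 16) hi=[21, 35] (size 2, min 21) -> median=16
Step 6: insert 12 -> lo=[6, 12, 13] (size 3, max 13) hi=[16, 21, 35] (size 3, min 16) -> median=14.5
Step 7: insert 18 -> lo=[6, 12, 13, 16] (size 4, max 16) hi=[18, 21, 35] (size 3, min 18) -> median=16
Step 8: insert 42 -> lo=[6, 12, 13, 16] (size 4, max 16) hi=[18, 21, 35, 42] (size 4, min 18) -> median=17
Step 9: insert 50 -> lo=[6, 12, 13, 16, 18] (size 5, max 18) hi=[21, 35, 42, 50] (size 4, min 21) -> median=18
Step 10: insert 11 -> lo=[6, 11, 12, 13, 16] (size 5, max 16) hi=[18, 21, 35, 42, 50] (size 5, min 18) -> median=17
Step 11: insert 25 -> lo=[6, 11, 12, 13, 16, 18] (size 6, max 18) hi=[21, 25, 35, 42, 50] (size 5, min 21) -> median=18

Answer: 35 28 21 17 16 14.5 16 17 18 17 18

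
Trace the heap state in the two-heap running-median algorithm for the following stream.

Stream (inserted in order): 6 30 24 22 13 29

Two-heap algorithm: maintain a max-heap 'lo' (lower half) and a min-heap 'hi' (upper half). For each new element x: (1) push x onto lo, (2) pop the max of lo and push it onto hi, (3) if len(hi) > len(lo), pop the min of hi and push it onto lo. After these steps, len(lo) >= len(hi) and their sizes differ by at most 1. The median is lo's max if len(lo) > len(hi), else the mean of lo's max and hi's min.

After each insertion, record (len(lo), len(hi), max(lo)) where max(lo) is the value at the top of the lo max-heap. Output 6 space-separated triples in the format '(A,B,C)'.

Step 1: insert 6 -> lo=[6] hi=[] -> (len(lo)=1, len(hi)=0, max(lo)=6)
Step 2: insert 30 -> lo=[6] hi=[30] -> (len(lo)=1, len(hi)=1, max(lo)=6)
Step 3: insert 24 -> lo=[6, 24] hi=[30] -> (len(lo)=2, len(hi)=1, max(lo)=24)
Step 4: insert 22 -> lo=[6, 22] hi=[24, 30] -> (len(lo)=2, len(hi)=2, max(lo)=22)
Step 5: insert 13 -> lo=[6, 13, 22] hi=[24, 30] -> (len(lo)=3, len(hi)=2, max(lo)=22)
Step 6: insert 29 -> lo=[6, 13, 22] hi=[24, 29, 30] -> (len(lo)=3, len(hi)=3, max(lo)=22)

Answer: (1,0,6) (1,1,6) (2,1,24) (2,2,22) (3,2,22) (3,3,22)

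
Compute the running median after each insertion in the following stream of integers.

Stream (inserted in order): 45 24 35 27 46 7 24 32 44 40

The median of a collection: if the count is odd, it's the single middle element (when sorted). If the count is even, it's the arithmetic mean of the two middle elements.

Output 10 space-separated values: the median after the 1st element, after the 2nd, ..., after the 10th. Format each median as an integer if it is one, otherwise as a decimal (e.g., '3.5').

Answer: 45 34.5 35 31 35 31 27 29.5 32 33.5

Derivation:
Step 1: insert 45 -> lo=[45] (size 1, max 45) hi=[] (size 0) -> median=45
Step 2: insert 24 -> lo=[24] (size 1, max 24) hi=[45] (size 1, min 45) -> median=34.5
Step 3: insert 35 -> lo=[24, 35] (size 2, max 35) hi=[45] (size 1, min 45) -> median=35
Step 4: insert 27 -> lo=[24, 27] (size 2, max 27) hi=[35, 45] (size 2, min 35) -> median=31
Step 5: insert 46 -> lo=[24, 27, 35] (size 3, max 35) hi=[45, 46] (size 2, min 45) -> median=35
Step 6: insert 7 -> lo=[7, 24, 27] (size 3, max 27) hi=[35, 45, 46] (size 3, min 35) -> median=31
Step 7: insert 24 -> lo=[7, 24, 24, 27] (size 4, max 27) hi=[35, 45, 46] (size 3, min 35) -> median=27
Step 8: insert 32 -> lo=[7, 24, 24, 27] (size 4, max 27) hi=[32, 35, 45, 46] (size 4, min 32) -> median=29.5
Step 9: insert 44 -> lo=[7, 24, 24, 27, 32] (size 5, max 32) hi=[35, 44, 45, 46] (size 4, min 35) -> median=32
Step 10: insert 40 -> lo=[7, 24, 24, 27, 32] (size 5, max 32) hi=[35, 40, 44, 45, 46] (size 5, min 35) -> median=33.5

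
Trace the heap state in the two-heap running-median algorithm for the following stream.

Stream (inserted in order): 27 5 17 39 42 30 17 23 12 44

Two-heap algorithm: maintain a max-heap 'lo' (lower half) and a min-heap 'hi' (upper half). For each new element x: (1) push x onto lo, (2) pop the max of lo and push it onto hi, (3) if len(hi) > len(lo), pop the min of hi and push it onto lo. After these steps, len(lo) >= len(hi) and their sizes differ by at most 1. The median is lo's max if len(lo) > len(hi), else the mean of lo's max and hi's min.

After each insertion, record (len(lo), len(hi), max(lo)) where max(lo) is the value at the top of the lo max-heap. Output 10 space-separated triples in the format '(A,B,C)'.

Step 1: insert 27 -> lo=[27] hi=[] -> (len(lo)=1, len(hi)=0, max(lo)=27)
Step 2: insert 5 -> lo=[5] hi=[27] -> (len(lo)=1, len(hi)=1, max(lo)=5)
Step 3: insert 17 -> lo=[5, 17] hi=[27] -> (len(lo)=2, len(hi)=1, max(lo)=17)
Step 4: insert 39 -> lo=[5, 17] hi=[27, 39] -> (len(lo)=2, len(hi)=2, max(lo)=17)
Step 5: insert 42 -> lo=[5, 17, 27] hi=[39, 42] -> (len(lo)=3, len(hi)=2, max(lo)=27)
Step 6: insert 30 -> lo=[5, 17, 27] hi=[30, 39, 42] -> (len(lo)=3, len(hi)=3, max(lo)=27)
Step 7: insert 17 -> lo=[5, 17, 17, 27] hi=[30, 39, 42] -> (len(lo)=4, len(hi)=3, max(lo)=27)
Step 8: insert 23 -> lo=[5, 17, 17, 23] hi=[27, 30, 39, 42] -> (len(lo)=4, len(hi)=4, max(lo)=23)
Step 9: insert 12 -> lo=[5, 12, 17, 17, 23] hi=[27, 30, 39, 42] -> (len(lo)=5, len(hi)=4, max(lo)=23)
Step 10: insert 44 -> lo=[5, 12, 17, 17, 23] hi=[27, 30, 39, 42, 44] -> (len(lo)=5, len(hi)=5, max(lo)=23)

Answer: (1,0,27) (1,1,5) (2,1,17) (2,2,17) (3,2,27) (3,3,27) (4,3,27) (4,4,23) (5,4,23) (5,5,23)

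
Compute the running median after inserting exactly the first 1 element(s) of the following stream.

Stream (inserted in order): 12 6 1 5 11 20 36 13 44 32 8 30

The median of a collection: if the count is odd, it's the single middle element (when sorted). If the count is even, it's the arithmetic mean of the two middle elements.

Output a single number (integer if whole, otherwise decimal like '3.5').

Step 1: insert 12 -> lo=[12] (size 1, max 12) hi=[] (size 0) -> median=12

Answer: 12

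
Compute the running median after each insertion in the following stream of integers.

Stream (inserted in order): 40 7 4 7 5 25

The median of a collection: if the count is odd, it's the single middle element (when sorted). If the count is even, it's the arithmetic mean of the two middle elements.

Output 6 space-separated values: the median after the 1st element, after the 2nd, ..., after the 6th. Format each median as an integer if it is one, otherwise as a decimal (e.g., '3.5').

Step 1: insert 40 -> lo=[40] (size 1, max 40) hi=[] (size 0) -> median=40
Step 2: insert 7 -> lo=[7] (size 1, max 7) hi=[40] (size 1, min 40) -> median=23.5
Step 3: insert 4 -> lo=[4, 7] (size 2, max 7) hi=[40] (size 1, min 40) -> median=7
Step 4: insert 7 -> lo=[4, 7] (size 2, max 7) hi=[7, 40] (size 2, min 7) -> median=7
Step 5: insert 5 -> lo=[4, 5, 7] (size 3, max 7) hi=[7, 40] (size 2, min 7) -> median=7
Step 6: insert 25 -> lo=[4, 5, 7] (size 3, max 7) hi=[7, 25, 40] (size 3, min 7) -> median=7

Answer: 40 23.5 7 7 7 7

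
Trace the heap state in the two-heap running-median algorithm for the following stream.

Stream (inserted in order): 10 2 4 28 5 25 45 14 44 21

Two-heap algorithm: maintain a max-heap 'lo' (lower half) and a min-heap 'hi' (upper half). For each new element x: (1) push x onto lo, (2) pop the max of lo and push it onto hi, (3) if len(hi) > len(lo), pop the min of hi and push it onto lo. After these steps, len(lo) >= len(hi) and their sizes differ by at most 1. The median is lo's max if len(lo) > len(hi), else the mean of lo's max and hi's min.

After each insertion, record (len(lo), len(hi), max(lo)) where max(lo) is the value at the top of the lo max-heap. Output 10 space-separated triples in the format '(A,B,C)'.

Answer: (1,0,10) (1,1,2) (2,1,4) (2,2,4) (3,2,5) (3,3,5) (4,3,10) (4,4,10) (5,4,14) (5,5,14)

Derivation:
Step 1: insert 10 -> lo=[10] hi=[] -> (len(lo)=1, len(hi)=0, max(lo)=10)
Step 2: insert 2 -> lo=[2] hi=[10] -> (len(lo)=1, len(hi)=1, max(lo)=2)
Step 3: insert 4 -> lo=[2, 4] hi=[10] -> (len(lo)=2, len(hi)=1, max(lo)=4)
Step 4: insert 28 -> lo=[2, 4] hi=[10, 28] -> (len(lo)=2, len(hi)=2, max(lo)=4)
Step 5: insert 5 -> lo=[2, 4, 5] hi=[10, 28] -> (len(lo)=3, len(hi)=2, max(lo)=5)
Step 6: insert 25 -> lo=[2, 4, 5] hi=[10, 25, 28] -> (len(lo)=3, len(hi)=3, max(lo)=5)
Step 7: insert 45 -> lo=[2, 4, 5, 10] hi=[25, 28, 45] -> (len(lo)=4, len(hi)=3, max(lo)=10)
Step 8: insert 14 -> lo=[2, 4, 5, 10] hi=[14, 25, 28, 45] -> (len(lo)=4, len(hi)=4, max(lo)=10)
Step 9: insert 44 -> lo=[2, 4, 5, 10, 14] hi=[25, 28, 44, 45] -> (len(lo)=5, len(hi)=4, max(lo)=14)
Step 10: insert 21 -> lo=[2, 4, 5, 10, 14] hi=[21, 25, 28, 44, 45] -> (len(lo)=5, len(hi)=5, max(lo)=14)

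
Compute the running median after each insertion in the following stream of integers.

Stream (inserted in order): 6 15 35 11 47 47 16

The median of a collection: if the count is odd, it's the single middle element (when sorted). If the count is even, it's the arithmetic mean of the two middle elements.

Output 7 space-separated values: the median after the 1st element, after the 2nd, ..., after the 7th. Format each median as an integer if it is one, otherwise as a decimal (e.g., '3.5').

Step 1: insert 6 -> lo=[6] (size 1, max 6) hi=[] (size 0) -> median=6
Step 2: insert 15 -> lo=[6] (size 1, max 6) hi=[15] (size 1, min 15) -> median=10.5
Step 3: insert 35 -> lo=[6, 15] (size 2, max 15) hi=[35] (size 1, min 35) -> median=15
Step 4: insert 11 -> lo=[6, 11] (size 2, max 11) hi=[15, 35] (size 2, min 15) -> median=13
Step 5: insert 47 -> lo=[6, 11, 15] (size 3, max 15) hi=[35, 47] (size 2, min 35) -> median=15
Step 6: insert 47 -> lo=[6, 11, 15] (size 3, max 15) hi=[35, 47, 47] (size 3, min 35) -> median=25
Step 7: insert 16 -> lo=[6, 11, 15, 16] (size 4, max 16) hi=[35, 47, 47] (size 3, min 35) -> median=16

Answer: 6 10.5 15 13 15 25 16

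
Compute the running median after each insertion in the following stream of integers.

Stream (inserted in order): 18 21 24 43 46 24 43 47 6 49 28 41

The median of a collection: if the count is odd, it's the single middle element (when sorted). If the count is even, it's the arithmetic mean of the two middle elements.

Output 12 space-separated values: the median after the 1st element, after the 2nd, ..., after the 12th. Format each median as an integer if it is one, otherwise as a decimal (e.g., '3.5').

Answer: 18 19.5 21 22.5 24 24 24 33.5 24 33.5 28 34.5

Derivation:
Step 1: insert 18 -> lo=[18] (size 1, max 18) hi=[] (size 0) -> median=18
Step 2: insert 21 -> lo=[18] (size 1, max 18) hi=[21] (size 1, min 21) -> median=19.5
Step 3: insert 24 -> lo=[18, 21] (size 2, max 21) hi=[24] (size 1, min 24) -> median=21
Step 4: insert 43 -> lo=[18, 21] (size 2, max 21) hi=[24, 43] (size 2, min 24) -> median=22.5
Step 5: insert 46 -> lo=[18, 21, 24] (size 3, max 24) hi=[43, 46] (size 2, min 43) -> median=24
Step 6: insert 24 -> lo=[18, 21, 24] (size 3, max 24) hi=[24, 43, 46] (size 3, min 24) -> median=24
Step 7: insert 43 -> lo=[18, 21, 24, 24] (size 4, max 24) hi=[43, 43, 46] (size 3, min 43) -> median=24
Step 8: insert 47 -> lo=[18, 21, 24, 24] (size 4, max 24) hi=[43, 43, 46, 47] (size 4, min 43) -> median=33.5
Step 9: insert 6 -> lo=[6, 18, 21, 24, 24] (size 5, max 24) hi=[43, 43, 46, 47] (size 4, min 43) -> median=24
Step 10: insert 49 -> lo=[6, 18, 21, 24, 24] (size 5, max 24) hi=[43, 43, 46, 47, 49] (size 5, min 43) -> median=33.5
Step 11: insert 28 -> lo=[6, 18, 21, 24, 24, 28] (size 6, max 28) hi=[43, 43, 46, 47, 49] (size 5, min 43) -> median=28
Step 12: insert 41 -> lo=[6, 18, 21, 24, 24, 28] (size 6, max 28) hi=[41, 43, 43, 46, 47, 49] (size 6, min 41) -> median=34.5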